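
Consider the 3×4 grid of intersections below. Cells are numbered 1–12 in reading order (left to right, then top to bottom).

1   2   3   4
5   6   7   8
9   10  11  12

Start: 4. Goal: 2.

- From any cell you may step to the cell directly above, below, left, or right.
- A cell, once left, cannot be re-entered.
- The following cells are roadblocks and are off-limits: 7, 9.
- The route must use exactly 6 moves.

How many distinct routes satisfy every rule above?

Need simple routes of exactly 6 moves from 4 to 2 (Manhattan distance 2, so 2 moves are spent on a detour and 2 undoing it).
Enumerating: 4 8 12 11 10 6 2.
That gives 1 route.

1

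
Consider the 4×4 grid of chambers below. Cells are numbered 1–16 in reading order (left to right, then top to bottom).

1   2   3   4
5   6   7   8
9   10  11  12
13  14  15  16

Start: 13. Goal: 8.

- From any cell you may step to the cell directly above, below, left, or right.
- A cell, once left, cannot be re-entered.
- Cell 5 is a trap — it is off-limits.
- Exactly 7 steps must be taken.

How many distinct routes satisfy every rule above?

Need simple routes of exactly 7 moves from 13 to 8 (Manhattan distance 5, so 1 moves are spent on a detour and 1 undoing it).
Branch systematically from the start, pruning whenever the remaining move budget drops below the Manhattan distance to 8 or differs from it in parity. Grouping the completions by first move — via 9: 9; via 14: 9 — and summing: 9 + 9 = 18.
That gives 18 routes.

18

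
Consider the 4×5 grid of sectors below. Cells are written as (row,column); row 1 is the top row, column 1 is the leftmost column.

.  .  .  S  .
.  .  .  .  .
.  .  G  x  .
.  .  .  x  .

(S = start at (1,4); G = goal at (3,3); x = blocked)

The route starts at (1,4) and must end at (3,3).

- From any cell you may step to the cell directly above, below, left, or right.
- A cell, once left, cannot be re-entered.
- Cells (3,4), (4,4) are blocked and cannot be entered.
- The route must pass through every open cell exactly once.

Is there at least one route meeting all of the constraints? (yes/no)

no

Cell (4,5) has only one open neighbour but is neither the start nor the goal, so a Hamiltonian route would have to both enter and leave it through the same neighbour — impossible without revisiting.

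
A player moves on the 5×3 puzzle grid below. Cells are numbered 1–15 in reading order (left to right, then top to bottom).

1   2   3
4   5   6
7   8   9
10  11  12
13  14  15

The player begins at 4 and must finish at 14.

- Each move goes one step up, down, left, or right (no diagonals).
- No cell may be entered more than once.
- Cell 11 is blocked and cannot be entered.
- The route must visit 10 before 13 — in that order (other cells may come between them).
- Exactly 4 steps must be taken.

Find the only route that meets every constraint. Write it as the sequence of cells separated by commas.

The waypoints must appear in the order 10, 13, with no cell reused.
Route from 4: down 3 to 13, right 1 to 14 — 4 moves in all.
Check: order respected (10 at step 2, 13 at step 3); 4 moves as required.

4, 7, 10, 13, 14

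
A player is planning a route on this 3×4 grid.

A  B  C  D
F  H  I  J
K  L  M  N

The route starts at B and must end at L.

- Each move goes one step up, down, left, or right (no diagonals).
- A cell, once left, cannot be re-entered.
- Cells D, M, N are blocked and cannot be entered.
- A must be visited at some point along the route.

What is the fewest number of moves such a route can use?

4

Any route passes through A somewhere between B and L. Summing Manhattan distances along the two legs (B → A → L) gives a lower bound of 1 + 3 = 4 moves.
A route of 4 moves achieves this: B → A → F → K → L.
Since 4 matches the lower bound, it is optimal.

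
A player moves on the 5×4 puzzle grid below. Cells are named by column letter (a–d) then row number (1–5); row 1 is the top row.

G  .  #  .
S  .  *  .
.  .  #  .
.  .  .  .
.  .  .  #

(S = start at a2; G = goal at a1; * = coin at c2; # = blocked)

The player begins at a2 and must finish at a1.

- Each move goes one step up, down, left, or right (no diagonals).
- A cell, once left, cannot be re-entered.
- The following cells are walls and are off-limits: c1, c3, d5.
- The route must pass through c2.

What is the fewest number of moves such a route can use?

11

Any route passes through c2 somewhere between a2 and a1. Summing Manhattan distances along the two legs (a2 → c2 → a1) gives a lower bound of 2 + 3 = 5 moves.
The shortest route satisfying every rule uses 11 moves: a2 → a3 → a4 → b4 → c4 → d4 → d3 → d2 → c2 → b2 → b1 → a1.
The no-revisit rule (legs can't share cells) pushes the minimum above the 5-move bound; an exhaustive check rules out every length from 5 to 10 (on a 4-connected grid the length of any start-to-goal walk has the same parity as the Manhattan bound, so only lengths 5, 7, 9, … need checking), leaving 11 as the minimum.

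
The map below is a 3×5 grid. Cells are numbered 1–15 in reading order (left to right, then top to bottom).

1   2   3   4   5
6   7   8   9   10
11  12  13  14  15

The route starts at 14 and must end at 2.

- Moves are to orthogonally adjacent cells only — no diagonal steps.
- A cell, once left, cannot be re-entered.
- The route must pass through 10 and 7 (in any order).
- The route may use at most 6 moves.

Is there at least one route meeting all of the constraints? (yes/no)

One route that works: 14 → 15 → 10 → 9 → 8 → 7 → 2.

yes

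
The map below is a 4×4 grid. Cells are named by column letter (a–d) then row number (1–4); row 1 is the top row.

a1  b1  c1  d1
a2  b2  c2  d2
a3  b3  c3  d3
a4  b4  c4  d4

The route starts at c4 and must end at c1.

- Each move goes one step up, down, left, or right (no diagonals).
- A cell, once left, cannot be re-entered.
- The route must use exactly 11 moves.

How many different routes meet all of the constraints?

Need simple routes of exactly 11 moves from c4 to c1 (Manhattan distance 3, so 4 moves are spent on a detour and 4 undoing it).
Branch systematically from the start, pruning whenever the remaining move budget drops below the Manhattan distance to c1 or differs from it in parity. Grouping the completions by first move — via c3: 5; via b4: 12; via d4: 10 — and summing: 5 + 12 + 10 = 27.
That gives 27 routes.

27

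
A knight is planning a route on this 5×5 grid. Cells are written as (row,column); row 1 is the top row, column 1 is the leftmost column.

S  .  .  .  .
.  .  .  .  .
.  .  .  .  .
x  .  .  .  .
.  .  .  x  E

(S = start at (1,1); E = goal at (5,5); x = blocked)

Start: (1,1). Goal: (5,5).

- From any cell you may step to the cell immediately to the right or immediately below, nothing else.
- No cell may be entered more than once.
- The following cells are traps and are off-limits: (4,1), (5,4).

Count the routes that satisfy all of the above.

34

A right/down-only route from (1,1) to (5,5) makes exactly 4 down-moves and 4 right-moves in some order.
With no other constraints that would be C(8,4) = 70 routes.
Subtract routes through each blocked cell (inclusion–exclusion for overlaps): − through (4,1): 5 − through (5,4): 35 + through (4,1)&(5,4): 4 → 34.
That gives 34 routes.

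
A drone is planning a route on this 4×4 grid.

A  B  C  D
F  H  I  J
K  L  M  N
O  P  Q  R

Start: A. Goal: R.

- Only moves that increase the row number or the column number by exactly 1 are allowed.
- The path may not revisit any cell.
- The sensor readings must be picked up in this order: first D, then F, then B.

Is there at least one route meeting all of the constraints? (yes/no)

no

F lies to the left of D, so going from D to F would need a leftward move — but moves only go right/down, so D cannot be visited before F.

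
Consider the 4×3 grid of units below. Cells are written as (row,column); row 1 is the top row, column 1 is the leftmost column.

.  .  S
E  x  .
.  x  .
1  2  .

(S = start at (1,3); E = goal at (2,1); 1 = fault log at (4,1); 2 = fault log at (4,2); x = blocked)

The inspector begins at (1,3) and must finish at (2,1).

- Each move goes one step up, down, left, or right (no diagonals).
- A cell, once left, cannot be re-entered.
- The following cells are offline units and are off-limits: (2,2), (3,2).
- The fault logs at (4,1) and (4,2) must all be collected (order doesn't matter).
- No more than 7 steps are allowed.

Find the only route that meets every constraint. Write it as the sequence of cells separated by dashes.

The 7-move cap with required stops at (4,1), (4,2) leaves no slack for detours.
Route from (1,3): 3× down (reaching (4,3)), 2× left (reaching (4,1)), 2× up (reaching (2,1)) — 7 moves in all.
Check: all required cells visited; 7 ≤ 7 moves.

(1,3) - (2,3) - (3,3) - (4,3) - (4,2) - (4,1) - (3,1) - (2,1)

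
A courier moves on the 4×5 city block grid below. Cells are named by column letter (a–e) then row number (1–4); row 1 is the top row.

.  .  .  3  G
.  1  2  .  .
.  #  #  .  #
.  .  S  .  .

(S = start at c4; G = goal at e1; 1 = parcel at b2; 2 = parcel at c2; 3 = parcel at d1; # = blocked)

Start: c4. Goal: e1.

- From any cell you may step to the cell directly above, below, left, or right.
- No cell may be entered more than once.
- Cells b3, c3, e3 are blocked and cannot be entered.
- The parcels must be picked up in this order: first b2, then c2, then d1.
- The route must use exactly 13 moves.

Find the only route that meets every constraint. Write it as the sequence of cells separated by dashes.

The waypoints must appear in the order b2, c2, d1, with no cell reused.
Route from c4: 2× left (reaching a4), 3× up (reaching a1), right to b1, down to b2, right to c2, up to c1, right to d1, down to d2, right to e2, up to e1 — 13 moves in all.
Check: order respected (1 at step 7, 2 at step 8, 3 at step 10); 13 moves as required.

c4 - b4 - a4 - a3 - a2 - a1 - b1 - b2 - c2 - c1 - d1 - d2 - e2 - e1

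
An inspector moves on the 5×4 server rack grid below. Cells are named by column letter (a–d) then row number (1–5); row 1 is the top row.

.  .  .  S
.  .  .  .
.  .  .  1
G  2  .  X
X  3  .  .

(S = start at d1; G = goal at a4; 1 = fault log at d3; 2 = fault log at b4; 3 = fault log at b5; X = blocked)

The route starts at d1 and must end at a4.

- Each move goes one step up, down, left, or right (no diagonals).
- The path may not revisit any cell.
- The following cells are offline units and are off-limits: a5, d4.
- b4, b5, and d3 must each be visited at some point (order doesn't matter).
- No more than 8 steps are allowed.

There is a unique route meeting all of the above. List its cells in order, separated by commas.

The 8-move cap with required stops at b4, b5, d3 leaves no slack for detours.
Route from d1: 2× down (reaching d3), left to c3, 2× down (reaching c5), left to b5, up to b4, left to a4 — 8 moves in all.
Check: all required cells visited; 8 ≤ 8 moves.

d1, d2, d3, c3, c4, c5, b5, b4, a4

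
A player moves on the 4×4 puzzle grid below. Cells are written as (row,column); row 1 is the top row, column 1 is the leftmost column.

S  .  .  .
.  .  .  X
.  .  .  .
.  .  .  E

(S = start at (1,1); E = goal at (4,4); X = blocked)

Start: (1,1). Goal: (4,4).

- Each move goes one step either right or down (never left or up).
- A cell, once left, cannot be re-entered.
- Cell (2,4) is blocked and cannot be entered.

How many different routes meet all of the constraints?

A right/down-only route from (1,1) to (4,4) makes exactly 3 down-moves and 3 right-moves in some order.
With no other constraints that would be C(6,3) = 20 routes.
Subtract routes through each blocked cell (inclusion–exclusion for overlaps): − through (2,4): 4 → 16.
That gives 16 routes.

16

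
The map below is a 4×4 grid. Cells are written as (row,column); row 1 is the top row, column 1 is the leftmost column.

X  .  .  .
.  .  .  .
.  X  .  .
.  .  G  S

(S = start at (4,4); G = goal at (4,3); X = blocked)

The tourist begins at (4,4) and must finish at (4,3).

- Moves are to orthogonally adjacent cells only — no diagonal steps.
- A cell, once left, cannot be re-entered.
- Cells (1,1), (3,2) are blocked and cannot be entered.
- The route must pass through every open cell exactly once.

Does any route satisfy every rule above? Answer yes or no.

yes

One route that works: (4,4) → (3,4) → (3,3) → (2,3) → (2,4) → (1,4) → (1,3) → (1,2) → (2,2) → (2,1) → (3,1) → (4,1) → (4,2) → (4,3).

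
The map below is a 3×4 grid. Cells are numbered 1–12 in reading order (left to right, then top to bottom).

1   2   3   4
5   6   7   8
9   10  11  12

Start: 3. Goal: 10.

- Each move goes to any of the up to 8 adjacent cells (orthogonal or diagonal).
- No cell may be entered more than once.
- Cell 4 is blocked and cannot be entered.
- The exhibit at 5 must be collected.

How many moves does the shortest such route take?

Any route passes through 5 somewhere between 3 and 10. Summing Chebyshev distances along the two legs (3 → 5 → 10) gives a lower bound of 2 + 1 = 3 moves.
A route of 3 moves achieves this: 3 → 2 → 5 → 10.
Since 3 matches the lower bound, it is optimal.

3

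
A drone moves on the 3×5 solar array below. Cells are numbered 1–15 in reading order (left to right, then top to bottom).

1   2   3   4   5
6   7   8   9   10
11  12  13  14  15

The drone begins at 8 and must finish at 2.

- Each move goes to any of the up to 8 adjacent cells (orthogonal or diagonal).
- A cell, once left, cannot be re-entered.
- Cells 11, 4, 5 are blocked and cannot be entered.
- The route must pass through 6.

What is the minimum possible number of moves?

3

Any route passes through 6 somewhere between 8 and 2. Summing Chebyshev distances along the two legs (8 → 6 → 2) gives a lower bound of 2 + 1 = 3 moves.
A route of 3 moves achieves this: 8 → 7 → 6 → 2.
Since 3 matches the lower bound, it is optimal.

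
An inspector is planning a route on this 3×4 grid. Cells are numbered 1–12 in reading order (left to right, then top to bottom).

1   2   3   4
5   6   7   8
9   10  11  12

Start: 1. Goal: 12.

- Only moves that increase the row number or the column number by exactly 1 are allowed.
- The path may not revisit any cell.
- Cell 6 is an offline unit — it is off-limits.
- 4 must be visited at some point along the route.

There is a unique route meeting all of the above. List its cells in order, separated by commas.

Moves only go right or down, so the column and row indices never decrease.
Route from 1: right 3 to 4, down 2 to 12 — 5 moves in all.
Check: all required cells visited.

1, 2, 3, 4, 8, 12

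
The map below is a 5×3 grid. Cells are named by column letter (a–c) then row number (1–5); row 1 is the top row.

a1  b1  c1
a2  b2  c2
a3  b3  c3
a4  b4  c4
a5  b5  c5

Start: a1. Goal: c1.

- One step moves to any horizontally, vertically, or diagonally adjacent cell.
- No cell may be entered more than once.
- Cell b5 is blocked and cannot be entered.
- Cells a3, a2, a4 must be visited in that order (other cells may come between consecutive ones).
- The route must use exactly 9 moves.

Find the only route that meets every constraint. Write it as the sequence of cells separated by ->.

The waypoints must appear in the order a3, a2, a4, with no cell reused.
Route from a1: down-right 1 to b2, down-left 1 to a3, up 1 to a2, down-right 1 to b3, down-left 1 to a4, right 1 to b4, up-right 1 to c3, up 2 to c1 — 9 moves in all.
Check: order respected (a3 at step 2, a2 at step 3, a4 at step 5); 9 moves as required.

a1 -> b2 -> a3 -> a2 -> b3 -> a4 -> b4 -> c3 -> c2 -> c1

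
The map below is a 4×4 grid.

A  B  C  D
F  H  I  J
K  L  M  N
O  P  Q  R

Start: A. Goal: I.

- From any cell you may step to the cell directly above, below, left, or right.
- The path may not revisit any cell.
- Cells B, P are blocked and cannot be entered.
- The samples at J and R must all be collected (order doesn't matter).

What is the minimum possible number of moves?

9

Any route passes through J and R in some order between A and I. Summing Manhattan distances along each leg and taking the cheapest ordering (A → R → J → I) gives a lower bound of 6 + 2 + 1 = 9 moves.
A route of 9 moves achieves this: A → F → K → L → M → Q → R → N → J → I.
Since 9 matches the lower bound, it is optimal.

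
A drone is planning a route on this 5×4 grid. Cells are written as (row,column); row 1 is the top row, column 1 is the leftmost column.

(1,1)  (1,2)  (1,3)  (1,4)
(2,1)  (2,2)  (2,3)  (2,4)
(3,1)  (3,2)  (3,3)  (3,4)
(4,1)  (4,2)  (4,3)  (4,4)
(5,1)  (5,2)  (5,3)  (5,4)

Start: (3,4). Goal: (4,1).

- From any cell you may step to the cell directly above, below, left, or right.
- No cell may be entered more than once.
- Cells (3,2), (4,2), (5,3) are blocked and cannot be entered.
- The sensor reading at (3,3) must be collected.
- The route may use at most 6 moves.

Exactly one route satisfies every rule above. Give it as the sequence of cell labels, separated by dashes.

The 6-move cap with required stops at (3,3) leaves no slack for detours.
Route from (3,4): left 1 to (3,3), up 1 to (2,3), left 2 to (2,1), down 2 to (4,1) — 6 moves in all.
Check: all required cells visited; 6 ≤ 6 moves.

(3,4) - (3,3) - (2,3) - (2,2) - (2,1) - (3,1) - (4,1)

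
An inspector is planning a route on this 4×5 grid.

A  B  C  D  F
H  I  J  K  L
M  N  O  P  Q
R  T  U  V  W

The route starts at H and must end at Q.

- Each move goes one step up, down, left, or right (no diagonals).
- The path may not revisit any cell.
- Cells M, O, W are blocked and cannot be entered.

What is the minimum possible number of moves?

The Manhattan distance from H to Q is |2−3| + |1−5| = 5, so at least 5 moves are needed.
A route of 5 moves achieves this: H → I → J → K → P → Q.
Since 5 matches the lower bound, it is optimal.

5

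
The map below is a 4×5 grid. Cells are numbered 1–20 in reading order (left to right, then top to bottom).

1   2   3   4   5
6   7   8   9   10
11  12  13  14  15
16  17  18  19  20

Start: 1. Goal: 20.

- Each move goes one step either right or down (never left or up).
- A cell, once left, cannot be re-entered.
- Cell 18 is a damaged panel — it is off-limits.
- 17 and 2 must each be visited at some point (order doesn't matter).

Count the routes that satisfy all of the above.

A right/down-only route from 1 to 20 makes exactly 3 down-moves and 4 right-moves in some order.
With no other constraints that would be C(7,3) = 35 routes.
A monotone route can only reach the required cells in the order 2, 17, so split there and multiply the segment counts (each segment already excludes blocked cells): 1→2: 1; 2→17: 1; 17→20: 0; product = 0.
No route satisfies every constraint, so the count is 0.

0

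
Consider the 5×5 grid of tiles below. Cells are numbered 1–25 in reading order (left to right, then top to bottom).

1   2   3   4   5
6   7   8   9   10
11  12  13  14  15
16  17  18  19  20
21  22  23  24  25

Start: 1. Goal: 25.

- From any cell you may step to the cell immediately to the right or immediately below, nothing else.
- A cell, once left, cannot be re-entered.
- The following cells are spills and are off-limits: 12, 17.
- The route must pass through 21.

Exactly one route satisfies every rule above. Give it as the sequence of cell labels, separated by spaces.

1 6 11 16 21 22 23 24 25

Moves only go right or down, so the column and row indices never decrease.
Route from 1: 4× down (reaching 21), 4× right (reaching 25) — 8 moves in all.
Check: all required cells visited.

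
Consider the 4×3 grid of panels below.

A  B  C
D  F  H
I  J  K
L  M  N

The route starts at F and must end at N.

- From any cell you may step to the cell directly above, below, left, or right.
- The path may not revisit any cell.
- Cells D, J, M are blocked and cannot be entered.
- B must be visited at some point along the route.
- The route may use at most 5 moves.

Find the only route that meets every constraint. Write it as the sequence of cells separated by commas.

The 5-move cap with required stops at B leaves no slack for detours.
Route from F: up 1 to B, right 1 to C, down 3 to N — 5 moves in all.
Check: all required cells visited; 5 ≤ 5 moves.

F, B, C, H, K, N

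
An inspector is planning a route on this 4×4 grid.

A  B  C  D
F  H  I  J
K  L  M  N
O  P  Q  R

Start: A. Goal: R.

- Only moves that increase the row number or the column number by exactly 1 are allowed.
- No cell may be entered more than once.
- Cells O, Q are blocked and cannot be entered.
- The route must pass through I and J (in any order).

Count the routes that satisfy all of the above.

A right/down-only route from A to R makes exactly 3 down-moves and 3 right-moves in some order.
With no other constraints that would be C(6,3) = 20 routes.
A monotone route can only reach the required cells in the order I, J, so split there and multiply the segment counts (each segment already excludes blocked cells): A→I: 3; I→J: 1; J→R: 1; product = 3.
That gives 3 routes.

3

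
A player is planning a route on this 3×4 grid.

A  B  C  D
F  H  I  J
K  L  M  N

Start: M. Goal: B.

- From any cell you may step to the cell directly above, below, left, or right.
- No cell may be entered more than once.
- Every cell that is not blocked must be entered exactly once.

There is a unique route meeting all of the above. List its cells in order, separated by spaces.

M N J D C I H L K F A B

Need to visit all 12 open cells exactly once, starting at M and ending at B.
Route from M: right to N, 2× up (reaching D), left to C, down to I, left to H, down to L, left to K, 2× up (reaching A), right to B — 11 moves in all.
Check: all 12 open cells covered.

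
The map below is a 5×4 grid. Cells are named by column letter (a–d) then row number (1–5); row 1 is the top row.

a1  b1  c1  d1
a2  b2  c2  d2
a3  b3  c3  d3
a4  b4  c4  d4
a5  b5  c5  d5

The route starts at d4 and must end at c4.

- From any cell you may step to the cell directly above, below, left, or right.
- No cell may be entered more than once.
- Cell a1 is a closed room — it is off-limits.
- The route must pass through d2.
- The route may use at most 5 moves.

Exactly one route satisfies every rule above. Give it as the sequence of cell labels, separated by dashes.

The 5-move cap with required stops at d2 leaves no slack for detours.
Route from d4: 2× up (reaching d2), left to c2, 2× down (reaching c4) — 5 moves in all.
Check: all required cells visited; 5 ≤ 5 moves.

d4 - d3 - d2 - c2 - c3 - c4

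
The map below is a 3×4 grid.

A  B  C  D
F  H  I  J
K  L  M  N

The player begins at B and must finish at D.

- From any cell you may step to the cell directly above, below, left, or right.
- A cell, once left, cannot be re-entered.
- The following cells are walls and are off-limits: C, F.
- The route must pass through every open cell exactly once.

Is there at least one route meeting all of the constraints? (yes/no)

Cell A has only one open neighbour but is neither the start nor the goal, so a Hamiltonian route would have to both enter and leave it through the same neighbour — impossible without revisiting.

no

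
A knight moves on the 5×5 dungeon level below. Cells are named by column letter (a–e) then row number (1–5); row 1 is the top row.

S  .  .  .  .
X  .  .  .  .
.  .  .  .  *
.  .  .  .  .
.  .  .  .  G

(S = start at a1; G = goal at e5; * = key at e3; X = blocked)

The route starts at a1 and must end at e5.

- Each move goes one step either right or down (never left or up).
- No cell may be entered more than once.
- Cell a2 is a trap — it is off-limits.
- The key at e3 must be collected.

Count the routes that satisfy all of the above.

10

A right/down-only route from a1 to e5 makes exactly 4 down-moves and 4 right-moves in some order.
With no other constraints that would be C(8,4) = 70 routes.
Split at e3 and multiply the segment counts (each segment already excludes blocked cells): a1→e3: 10; e3→e5: 1; product = 10.
That gives 10 routes.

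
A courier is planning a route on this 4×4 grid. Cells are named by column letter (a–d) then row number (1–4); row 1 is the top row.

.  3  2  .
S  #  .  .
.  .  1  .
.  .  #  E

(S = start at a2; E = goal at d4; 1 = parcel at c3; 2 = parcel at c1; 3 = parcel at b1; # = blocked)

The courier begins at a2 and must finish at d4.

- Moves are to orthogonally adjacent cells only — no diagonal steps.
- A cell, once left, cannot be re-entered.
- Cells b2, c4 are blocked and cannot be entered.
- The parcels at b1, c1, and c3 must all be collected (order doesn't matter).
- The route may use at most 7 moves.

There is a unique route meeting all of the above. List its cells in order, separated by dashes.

The 7-move cap with required stops at b1, c1, c3 leaves no slack for detours.
Route from a2: up 1 to a1, right 2 to c1, down 2 to c3, right 1 to d3, down 1 to d4 — 7 moves in all.
Check: all required cells visited; 7 ≤ 7 moves.

a2 - a1 - b1 - c1 - c2 - c3 - d3 - d4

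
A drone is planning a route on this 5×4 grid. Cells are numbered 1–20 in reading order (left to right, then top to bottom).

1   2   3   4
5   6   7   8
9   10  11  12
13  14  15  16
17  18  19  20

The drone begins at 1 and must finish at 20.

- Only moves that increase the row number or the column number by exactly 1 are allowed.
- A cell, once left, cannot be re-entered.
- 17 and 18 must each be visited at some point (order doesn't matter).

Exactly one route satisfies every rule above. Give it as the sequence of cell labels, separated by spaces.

Moves only go right or down, so the column and row indices never decrease.
Route from 1: down 4 to 17, right 3 to 20 — 7 moves in all.
Check: all required cells visited.

1 5 9 13 17 18 19 20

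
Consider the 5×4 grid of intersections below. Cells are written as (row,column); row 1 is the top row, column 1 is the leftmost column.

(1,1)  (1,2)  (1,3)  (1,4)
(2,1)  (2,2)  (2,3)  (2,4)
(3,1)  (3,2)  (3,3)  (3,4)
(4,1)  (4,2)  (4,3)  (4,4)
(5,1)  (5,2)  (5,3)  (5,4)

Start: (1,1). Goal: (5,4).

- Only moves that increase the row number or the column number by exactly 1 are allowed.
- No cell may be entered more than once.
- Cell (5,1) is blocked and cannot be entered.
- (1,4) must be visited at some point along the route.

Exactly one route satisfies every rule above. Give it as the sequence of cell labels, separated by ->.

Moves only go right or down, so the column and row indices never decrease.
Route from (1,1): 3× right (reaching (1,4)), 4× down (reaching (5,4)) — 7 moves in all.
Check: all required cells visited.

(1,1) -> (1,2) -> (1,3) -> (1,4) -> (2,4) -> (3,4) -> (4,4) -> (5,4)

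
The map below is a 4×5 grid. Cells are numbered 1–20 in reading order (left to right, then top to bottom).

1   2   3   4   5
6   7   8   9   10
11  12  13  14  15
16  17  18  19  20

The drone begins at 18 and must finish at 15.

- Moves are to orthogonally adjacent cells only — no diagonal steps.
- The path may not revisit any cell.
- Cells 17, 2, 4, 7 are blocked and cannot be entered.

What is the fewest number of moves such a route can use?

The Manhattan distance from 18 to 15 is |4−3| + |3−5| = 3, so at least 3 moves are needed.
A route of 3 moves achieves this: 18 → 13 → 14 → 15.
Since 3 matches the lower bound, it is optimal.

3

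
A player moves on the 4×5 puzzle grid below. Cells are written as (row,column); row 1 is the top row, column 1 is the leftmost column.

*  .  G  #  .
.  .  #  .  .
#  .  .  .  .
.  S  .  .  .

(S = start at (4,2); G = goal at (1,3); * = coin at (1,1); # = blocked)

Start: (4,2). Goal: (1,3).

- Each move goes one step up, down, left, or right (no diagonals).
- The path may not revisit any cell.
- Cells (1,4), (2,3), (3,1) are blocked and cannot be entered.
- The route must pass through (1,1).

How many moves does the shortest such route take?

Any route passes through (1,1) somewhere between (4,2) and (1,3). Summing Manhattan distances along the two legs ((4,2) → (1,1) → (1,3)) gives a lower bound of 4 + 2 = 6 moves.
A route of 6 moves achieves this: (4,2) → (3,2) → (2,2) → (2,1) → (1,1) → (1,2) → (1,3).
Since 6 matches the lower bound, it is optimal.

6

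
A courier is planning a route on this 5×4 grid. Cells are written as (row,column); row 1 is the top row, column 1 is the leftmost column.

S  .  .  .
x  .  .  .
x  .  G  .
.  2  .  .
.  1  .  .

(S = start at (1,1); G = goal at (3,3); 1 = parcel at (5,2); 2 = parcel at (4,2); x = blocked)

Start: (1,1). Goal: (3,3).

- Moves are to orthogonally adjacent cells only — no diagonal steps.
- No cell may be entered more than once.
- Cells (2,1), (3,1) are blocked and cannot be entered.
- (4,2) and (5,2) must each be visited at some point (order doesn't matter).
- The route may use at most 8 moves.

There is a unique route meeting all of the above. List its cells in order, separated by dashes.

The budget equals the shortest possible length, so every move has to be on a shortest route through the required cells.
Route from (1,1): right 1 to (1,2), down 4 to (5,2), right 1 to (5,3), up 2 to (3,3) — 8 moves in all.
Check: all required cells visited; 8 ≤ 8 moves.

(1,1) - (1,2) - (2,2) - (3,2) - (4,2) - (5,2) - (5,3) - (4,3) - (3,3)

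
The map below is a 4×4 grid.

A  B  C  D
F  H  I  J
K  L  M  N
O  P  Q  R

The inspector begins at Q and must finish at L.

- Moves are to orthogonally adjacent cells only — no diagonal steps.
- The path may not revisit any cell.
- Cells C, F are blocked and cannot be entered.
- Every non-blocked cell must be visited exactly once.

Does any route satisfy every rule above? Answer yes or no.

Cell A has only one open neighbour but is neither the start nor the goal, so a Hamiltonian route would have to both enter and leave it through the same neighbour — impossible without revisiting.

no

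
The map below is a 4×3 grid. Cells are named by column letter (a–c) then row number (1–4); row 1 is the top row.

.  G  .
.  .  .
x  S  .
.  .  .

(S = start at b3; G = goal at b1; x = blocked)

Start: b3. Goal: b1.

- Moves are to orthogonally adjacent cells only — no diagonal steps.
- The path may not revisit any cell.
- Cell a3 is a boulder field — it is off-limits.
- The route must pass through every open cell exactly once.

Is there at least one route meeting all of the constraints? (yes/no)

no

Cell a4 has only one open neighbour but is neither the start nor the goal, so a Hamiltonian route would have to both enter and leave it through the same neighbour — impossible without revisiting.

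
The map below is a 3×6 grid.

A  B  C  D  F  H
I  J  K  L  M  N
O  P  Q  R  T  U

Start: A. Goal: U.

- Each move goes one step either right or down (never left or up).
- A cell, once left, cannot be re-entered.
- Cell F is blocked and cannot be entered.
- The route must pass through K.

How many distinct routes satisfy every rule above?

A right/down-only route from A to U makes exactly 2 down-moves and 5 right-moves in some order.
With no other constraints that would be C(7,2) = 21 routes.
Split at K and multiply the segment counts (each segment already excludes blocked cells): A→K: 3; K→U: 4; product = 12.
That gives 12 routes.

12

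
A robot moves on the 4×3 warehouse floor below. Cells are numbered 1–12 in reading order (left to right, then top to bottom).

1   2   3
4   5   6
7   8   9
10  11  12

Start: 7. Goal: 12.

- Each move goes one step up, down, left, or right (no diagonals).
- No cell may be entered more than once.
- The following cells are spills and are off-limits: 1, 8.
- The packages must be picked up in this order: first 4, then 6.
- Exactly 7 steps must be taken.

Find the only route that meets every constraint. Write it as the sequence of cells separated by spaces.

The waypoints must appear in the order 4, 6, with no cell reused.
Route from 7: up to 4, right to 5, up to 2, right to 3, 3× down (reaching 12) — 7 moves in all.
Check: order respected (4 at step 1, 6 at step 5); 7 moves as required.

7 4 5 2 3 6 9 12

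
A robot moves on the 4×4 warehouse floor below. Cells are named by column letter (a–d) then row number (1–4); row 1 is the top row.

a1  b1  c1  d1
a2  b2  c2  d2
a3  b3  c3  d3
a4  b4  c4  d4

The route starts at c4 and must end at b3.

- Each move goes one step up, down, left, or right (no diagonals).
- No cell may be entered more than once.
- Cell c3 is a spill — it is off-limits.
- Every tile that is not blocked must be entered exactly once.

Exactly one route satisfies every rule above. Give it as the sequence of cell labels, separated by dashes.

Need to visit all 15 open cells exactly once, starting at c4 and ending at b3.
Route from c4: right to d4, 3× up (reaching d1), left to c1, down to c2, left to b2, up to b1, left to a1, 3× down (reaching a4), right to b4, up to b3 — 14 moves in all.
Check: all 15 open cells covered.

c4 - d4 - d3 - d2 - d1 - c1 - c2 - b2 - b1 - a1 - a2 - a3 - a4 - b4 - b3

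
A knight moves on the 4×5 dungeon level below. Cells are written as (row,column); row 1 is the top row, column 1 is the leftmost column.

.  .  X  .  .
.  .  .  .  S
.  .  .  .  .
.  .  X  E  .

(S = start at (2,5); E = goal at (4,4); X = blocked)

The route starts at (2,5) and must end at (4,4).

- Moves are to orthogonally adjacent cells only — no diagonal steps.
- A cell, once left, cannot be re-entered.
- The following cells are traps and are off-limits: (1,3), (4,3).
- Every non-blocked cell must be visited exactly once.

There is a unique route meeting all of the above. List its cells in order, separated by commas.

(2,5), (1,5), (1,4), (2,4), (2,3), (2,2), (1,2), (1,1), (2,1), (3,1), (4,1), (4,2), (3,2), (3,3), (3,4), (3,5), (4,5), (4,4)

Need to visit all 18 open cells exactly once, starting at (2,5) and ending at (4,4).
Cell (1,1) has only two open neighbours ((2,1) and (1,2)), so the path must pass straight through it: one of those is the cell it's entered from and the other is where it exits.
Route from (2,5): up 1 to (1,5), left 1 to (1,4), down 1 to (2,4), left 2 to (2,2), up 1 to (1,2), left 1 to (1,1), down 3 to (4,1), right 1 to (4,2), up 1 to (3,2), right 3 to (3,5), down 1 to (4,5), left 1 to (4,4) — 17 moves in all.
Check: all 18 open cells covered.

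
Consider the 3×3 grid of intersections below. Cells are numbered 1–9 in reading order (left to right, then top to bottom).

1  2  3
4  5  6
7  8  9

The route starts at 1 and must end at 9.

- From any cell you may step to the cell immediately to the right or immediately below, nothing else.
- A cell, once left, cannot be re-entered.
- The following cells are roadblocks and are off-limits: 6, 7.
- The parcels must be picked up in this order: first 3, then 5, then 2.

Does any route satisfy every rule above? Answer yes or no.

5 lies to the left of 3, so going from 3 to 5 would need a leftward move — but moves only go right/down, so 3 cannot be visited before 5.

no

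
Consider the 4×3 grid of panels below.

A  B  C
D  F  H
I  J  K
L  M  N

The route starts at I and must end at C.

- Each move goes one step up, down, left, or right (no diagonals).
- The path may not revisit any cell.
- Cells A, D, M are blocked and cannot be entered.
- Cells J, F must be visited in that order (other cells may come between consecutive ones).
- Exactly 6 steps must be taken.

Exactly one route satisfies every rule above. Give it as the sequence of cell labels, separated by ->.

I -> J -> K -> H -> F -> B -> C

The waypoints must appear in the order J, F, with no cell reused.
Route from I: 2× right (reaching K), up to H, left to F, up to B, right to C — 6 moves in all.
Check: order respected (J at step 1, F at step 4); 6 moves as required.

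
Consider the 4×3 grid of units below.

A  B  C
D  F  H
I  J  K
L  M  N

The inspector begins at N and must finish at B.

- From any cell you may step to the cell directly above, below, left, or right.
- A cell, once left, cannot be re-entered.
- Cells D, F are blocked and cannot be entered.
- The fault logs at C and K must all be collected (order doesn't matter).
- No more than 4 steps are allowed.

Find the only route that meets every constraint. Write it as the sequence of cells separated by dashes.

N - K - H - C - B

The 4-move cap with required stops at C, K leaves no slack for detours.
Route from N: up 3 to C, left 1 to B — 4 moves in all.
Check: all required cells visited; 4 ≤ 4 moves.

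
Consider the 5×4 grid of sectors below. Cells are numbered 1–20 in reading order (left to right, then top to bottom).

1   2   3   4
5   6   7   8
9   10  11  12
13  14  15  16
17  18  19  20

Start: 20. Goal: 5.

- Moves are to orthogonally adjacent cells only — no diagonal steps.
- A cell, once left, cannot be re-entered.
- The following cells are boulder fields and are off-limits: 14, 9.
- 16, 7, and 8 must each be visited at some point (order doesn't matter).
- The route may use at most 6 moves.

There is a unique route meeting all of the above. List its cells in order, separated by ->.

The 6-move cap with required stops at 16, 7, 8 leaves no slack for detours.
Route from 20: 3× up (reaching 8), 3× left (reaching 5) — 6 moves in all.
Check: all required cells visited; 6 ≤ 6 moves.

20 -> 16 -> 12 -> 8 -> 7 -> 6 -> 5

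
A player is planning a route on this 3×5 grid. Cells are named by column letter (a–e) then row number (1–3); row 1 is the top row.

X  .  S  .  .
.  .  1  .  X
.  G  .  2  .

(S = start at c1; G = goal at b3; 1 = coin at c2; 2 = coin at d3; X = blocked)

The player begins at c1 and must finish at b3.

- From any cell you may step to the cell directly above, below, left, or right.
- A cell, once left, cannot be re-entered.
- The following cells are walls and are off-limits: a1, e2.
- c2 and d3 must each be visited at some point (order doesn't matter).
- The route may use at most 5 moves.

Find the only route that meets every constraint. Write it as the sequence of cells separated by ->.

Any route must reach c2 and d3 and still end at b3 within 5 moves, so the order of the required stops is forced.
Route from c1: down to c2, right to d2, down to d3, 2× left (reaching b3) — 5 moves in all.
Check: all required cells visited; 5 ≤ 5 moves.

c1 -> c2 -> d2 -> d3 -> c3 -> b3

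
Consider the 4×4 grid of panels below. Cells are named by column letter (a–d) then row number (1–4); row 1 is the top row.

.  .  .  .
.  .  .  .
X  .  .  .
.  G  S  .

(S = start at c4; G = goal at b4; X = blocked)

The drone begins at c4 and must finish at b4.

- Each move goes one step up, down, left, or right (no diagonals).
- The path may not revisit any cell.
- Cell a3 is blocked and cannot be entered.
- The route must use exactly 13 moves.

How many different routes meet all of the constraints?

Need simple routes of exactly 13 moves from c4 to b4 (Manhattan distance 1, so 6 moves are spent on a detour and 6 undoing it).
Enumerating: c4 d4 d3 d2 d1 c1 b1 a1 a2 b2 c2 c3 b3 b4 | c4 d4 d3 c3 c2 d2 d1 c1 b1 a1 a2 b2 b3 b4.
That gives 2 routes.

2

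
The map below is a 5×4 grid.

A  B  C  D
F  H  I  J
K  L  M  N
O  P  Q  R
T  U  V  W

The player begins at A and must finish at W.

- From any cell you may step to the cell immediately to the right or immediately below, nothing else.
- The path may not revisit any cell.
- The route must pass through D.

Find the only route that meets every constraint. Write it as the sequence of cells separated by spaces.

Moves only go right or down, so the column and row indices never decrease.
Route from A: right 3 to D, down 4 to W — 7 moves in all.
Check: all required cells visited.

A B C D J N R W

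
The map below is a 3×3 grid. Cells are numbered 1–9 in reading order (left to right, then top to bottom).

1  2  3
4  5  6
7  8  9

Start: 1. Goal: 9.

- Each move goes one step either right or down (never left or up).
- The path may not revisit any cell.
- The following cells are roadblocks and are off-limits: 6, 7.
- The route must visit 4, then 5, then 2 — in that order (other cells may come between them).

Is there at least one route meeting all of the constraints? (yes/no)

no

2 lies above 5, so going from 5 to 2 would need an upward move — but moves only go right/down, so 5 cannot be visited before 2.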